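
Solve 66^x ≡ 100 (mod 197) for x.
12

Baby-step giant-step with step n = ⌈√197⌉ = 15.
Baby steps 66^j mod 197 (j:value) for j=0..14: 0:1, 1:66, 2:22, 3:73, 4:90, 5:30, 6:10, 7:69, 8:23, 9:139, 10:112, 11:103, 12:100, 13:99, 14:33.
h = 100 is already in the table at j=12, so x = 12.
Check: 66^12 ≡ 100 (mod 197).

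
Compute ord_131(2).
130

131 is prime, so ord(2) divides φ(131) = 130.
Divisors of 130: 1, 2, 5, 10, 13, 26, 65, 130.
Repeated squaring: 2^1 ≡ 2, 2^2 ≡ 4, 2^4 ≡ 16, 2^8 ≡ 125, 2^16 ≡ 36, 2^32 ≡ 117, 2^64 ≡ 65, 2^128 ≡ 33 (mod 131).
Test 2^d mod 131 for each divisor d in increasing order:
2^1 ≡ 2
2^2 ≡ 4
2^5 = 2^4·2^1 ≡ 32
2^10 = 2^8·2^2 ≡ 107
2^13 = 2^8·2^4·2^1 ≡ 70
2^26 = 2^16·2^8·2^2 ≡ 53
2^65 = 2^64·2^1 ≡ 130
2^130 = 2^128·2^2 ≡ 1  ← first divisor giving 1
The order is 130.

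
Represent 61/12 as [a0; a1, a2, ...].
[5; 12]

Euclidean algorithm steps:
61 = 5 × 12 + 1
12 = 12 × 1 + 0
Continued fraction: [5; 12]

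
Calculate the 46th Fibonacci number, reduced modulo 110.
63

Matrix identity: Q^n = [[F_(n+1), F_n], [F_n, F_(n-1)]] with Q = [[1,1],[1,0]].
n = 46 = 101110₂. Square-and-multiply, entries mod 110:
Q^1 = [[1,1],[1,0]]
Q^2 = (Q^1)² = [[2,1],[1,1]]
Q^5 = (Q^2)²·Q = [[8,5],[5,3]]
Q^11 = (Q^5)²·Q = [[34,89],[89,55]]
Q^23 = (Q^11)²·Q = [[58,57],[57,1]]
Q^46 = (Q^23)² = [[13,63],[63,60]]
F_46 mod 110 = Q^46[0][1] = 63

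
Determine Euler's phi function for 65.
48

65 = 5 × 13
φ(n) = n × ∏(1 - 1/p) for each prime p dividing n
φ(65) = 65 × (1 - 1/5) × (1 - 1/13) = 48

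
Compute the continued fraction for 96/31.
[3; 10, 3]

Euclidean algorithm steps:
96 = 3 × 31 + 3
31 = 10 × 3 + 1
3 = 3 × 1 + 0
Continued fraction: [3; 10, 3]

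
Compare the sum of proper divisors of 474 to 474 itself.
abundant

Proper divisors of 474: sum = 1 + 2 + 3 + 6 + 79 + 158 + 237 = 486
Since 486 > 474, 474 is abundant.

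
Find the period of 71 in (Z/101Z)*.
25

101 is prime, so ord(71) divides φ(101) = 100.
Divisors of 100: 1, 2, 4, 5, 10, 20, 25, 50, 100.
Repeated squaring: 71^1 ≡ 71, 71^2 ≡ 92, 71^4 ≡ 81, 71^8 ≡ 97, 71^16 ≡ 16, 71^32 ≡ 54, 71^64 ≡ 88 (mod 101).
Test 71^d mod 101 for each divisor d in increasing order:
71^1 ≡ 71
71^2 ≡ 92
71^4 ≡ 81
71^5 = 71^4·71^1 ≡ 95
71^10 = 71^8·71^2 ≡ 36
71^20 = 71^16·71^4 ≡ 84
71^25 = 71^16·71^8·71^1 ≡ 1  ← first divisor giving 1
The order is 25.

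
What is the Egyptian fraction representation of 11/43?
1/4 + 1/172

Greedy algorithm:
11/43: ceiling(43/11) = 4, use 1/4
1/172: ceiling(172/1) = 172, use 1/172
Result: 11/43 = 1/4 + 1/172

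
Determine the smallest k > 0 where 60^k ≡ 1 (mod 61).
2

61 is prime, so ord(60) divides φ(61) = 60.
Divisors of 60: 1, 2, 3, 4, 5, 6, 10, 12, 15, 20, 30, 60.
Repeated squaring: 60^1 ≡ 60, 60^2 ≡ 1, 60^4 ≡ 1, 60^8 ≡ 1, 60^16 ≡ 1, 60^32 ≡ 1 (mod 61).
Test 60^d mod 61 for each divisor d in increasing order:
60^1 ≡ 60
60^2 ≡ 1  ← first divisor giving 1
The order is 2.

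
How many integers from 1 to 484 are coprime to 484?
220

484 = 2^2 × 11^2
φ(n) = n × ∏(1 - 1/p) for each prime p dividing n
φ(484) = 484 × (1 - 1/2) × (1 - 1/11) = 220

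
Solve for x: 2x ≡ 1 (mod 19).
10

gcd(2, 19) = 1, so the inverse exists.
Extended Euclidean algorithm on (19, 2):
19 = 9 × 2 + 1  ⟹  1 = (1)·19 + (-9)·2
So (-9)·2 ≡ 1 (mod 19), i.e. 2^(-1) ≡ -9 ≡ 10 (mod 19).
Check: 2 × 10 = 20 ≡ 1 (mod 19)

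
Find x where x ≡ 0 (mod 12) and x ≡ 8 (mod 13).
60

Using Chinese Remainder Theorem:
M = 12 × 13 = 156
M1 = 13, M2 = 12
y1 = 13^(-1) mod 12 = 1
y2 = 12^(-1) mod 13 = 12
x = (0×13×1 + 8×12×12) mod 156 = 60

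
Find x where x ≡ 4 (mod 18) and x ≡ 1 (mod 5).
76

Using Chinese Remainder Theorem:
M = 18 × 5 = 90
M1 = 5, M2 = 18
y1 = 5^(-1) mod 18 = 11
y2 = 18^(-1) mod 5 = 2
x = (4×5×11 + 1×18×2) mod 90 = 76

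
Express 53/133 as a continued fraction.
[0; 2, 1, 1, 26]

Euclidean algorithm steps:
53 = 0 × 133 + 53
133 = 2 × 53 + 27
53 = 1 × 27 + 26
27 = 1 × 26 + 1
26 = 26 × 1 + 0
Continued fraction: [0; 2, 1, 1, 26]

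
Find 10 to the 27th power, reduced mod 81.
1

Repeated squaring. Binary of 27 = 11011.
10^1 ≡ 10 (mod 81); 10^2 ≡ 19 (mod 81); 10^4 ≡ 37 (mod 81); 10^8 ≡ 73 (mod 81); 10^16 ≡ 64 (mod 81)
10^27 = 10^1 × 10^2 × 10^8 × 10^16 ≡ 1 (mod 81)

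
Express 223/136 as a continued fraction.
[1; 1, 1, 1, 3, 2, 5]

Euclidean algorithm steps:
223 = 1 × 136 + 87
136 = 1 × 87 + 49
87 = 1 × 49 + 38
49 = 1 × 38 + 11
38 = 3 × 11 + 5
11 = 2 × 5 + 1
5 = 5 × 1 + 0
Continued fraction: [1; 1, 1, 1, 3, 2, 5]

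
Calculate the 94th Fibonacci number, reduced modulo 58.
55

Matrix identity: Q^n = [[F_(n+1), F_n], [F_n, F_(n-1)]] with Q = [[1,1],[1,0]].
n = 94 = 1011110₂. Square-and-multiply, entries mod 58:
Q^1 = [[1,1],[1,0]]
Q^2 = (Q^1)² = [[2,1],[1,1]]
Q^5 = (Q^2)²·Q = [[8,5],[5,3]]
Q^11 = (Q^5)²·Q = [[28,31],[31,55]]
Q^23 = (Q^11)²·Q = [[26,5],[5,21]]
Q^47 = (Q^23)²·Q = [[8,5],[5,3]]
Q^94 = (Q^47)² = [[31,55],[55,34]]
F_94 mod 58 = Q^94[0][1] = 55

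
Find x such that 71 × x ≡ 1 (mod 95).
91

gcd(71, 95) = 1, so the inverse exists.
Extended Euclidean algorithm on (95, 71):
95 = 1 × 71 + 24  ⟹  24 = (1)·95 + (-1)·71
71 = 2 × 24 + 23  ⟹  23 = (-2)·95 + (3)·71
24 = 1 × 23 + 1  ⟹  1 = (3)·95 + (-4)·71
So (-4)·71 ≡ 1 (mod 95), i.e. 71^(-1) ≡ -4 ≡ 91 (mod 95).
Check: 71 × 91 = 6461 ≡ 1 (mod 95)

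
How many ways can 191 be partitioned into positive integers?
1820701100652

p(n) counts ways to write n as a sum of positive integers (order ignored).
Euler's pentagonal recurrence: p(k) = p(k-1) + p(k-2) - p(k-5) - p(k-7) + p(k-12) + p(k-15) - ... (offsets j(3j∓1)/2, signs ++--, p(0)=1, p(<0)=0).
DP table for k = 0..190: p(0)=1, p(1)=1, p(2)=2, p(3)=3, p(4)=5, p(5)=7, p(6)=11, p(7)=15, p(8)=22, p(9)=30, p(10)=42, p(11)=56, p(12)=77, p(13)=101, p(14)=135, p(15)=176, p(16)=231, p(17)=297, p(18)=385, p(19)=490, p(20)=627, p(21)=792, p(22)=1002, p(23)=1255, p(24)=1575, p(25)=1958, p(26)=2436, p(27)=3010, p(28)=3718, p(29)=4565, p(30)=5604, p(31)=6842, p(32)=8349, p(33)=10143, p(34)=12310, p(35)=14883, p(36)=17977, p(37)=21637, p(38)=26015, p(39)=31185, p(40)=37338, p(41)=44583, p(42)=53174, p(43)=63261, p(44)=75175, p(45)=89134, p(46)=105558, p(47)=124754, p(48)=147273, p(49)=173525, p(50)=204226, p(51)=239943, p(52)=281589, p(53)=329931, p(54)=386155, p(55)=451276, p(56)=526823, p(57)=614154, p(58)=715220, p(59)=831820, p(60)=966467, p(61)=1121505, p(62)=1300156, p(63)=1505499, p(64)=1741630, p(65)=2012558, p(66)=2323520, p(67)=2679689, p(68)=3087735, p(69)=3554345, p(70)=4087968, p(71)=4697205, p(72)=5392783, p(73)=6185689, p(74)=7089500, p(75)=8118264, p(76)=9289091, p(77)=10619863, p(78)=12132164, p(79)=13848650, p(80)=15796476, p(81)=18004327, p(82)=20506255, p(83)=23338469, p(84)=26543660, p(85)=30167357, p(86)=34262962, p(87)=38887673, p(88)=44108109, p(89)=49995925, p(90)=56634173, p(91)=64112359, p(92)=72533807, p(93)=82010177, p(94)=92669720, p(95)=104651419, p(96)=118114304, p(97)=133230930, p(98)=150198136, p(99)=169229875, p(100)=190569292, p(101)=214481126, p(102)=241265379, p(103)=271248950, p(104)=304801365, p(105)=342325709, p(106)=384276336, p(107)=431149389, p(108)=483502844, p(109)=541946240, p(110)=607163746, p(111)=679903203, p(112)=761002156, p(113)=851376628, p(114)=952050665, p(115)=1064144451, p(116)=1188908248, p(117)=1327710076, p(118)=1482074143, p(119)=1653668665, p(120)=1844349560, p(121)=2056148051, p(122)=2291320912, p(123)=2552338241, p(124)=2841940500, p(125)=3163127352, p(126)=3519222692, p(127)=3913864295, p(128)=4351078600, p(129)=4835271870, p(130)=5371315400, p(131)=5964539504, p(132)=6620830889, p(133)=7346629512, p(134)=8149040695, p(135)=9035836076, p(136)=10015581680, p(137)=11097645016, p(138)=12292341831, p(139)=13610949895, p(140)=15065878135, p(141)=16670689208, p(142)=18440293320, p(143)=20390982757, p(144)=22540654445, p(145)=24908858009, p(146)=27517052599, p(147)=30388671978, p(148)=33549419497, p(149)=37027355200, p(150)=40853235313, p(151)=45060624582, p(152)=49686288421, p(153)=54770336324, p(154)=60356673280, p(155)=66493182097, p(156)=73232243759, p(157)=80630964769, p(158)=88751778802, p(159)=97662728555, p(160)=107438159466, p(161)=118159068427, p(162)=129913904637, p(163)=142798995930, p(164)=156919475295, p(165)=172389800255, p(166)=189334822579, p(167)=207890420102, p(168)=228204732751, p(169)=250438925115, p(170)=274768617130, p(171)=301384802048, p(172)=330495499613, p(173)=362326859895, p(174)=397125074750, p(175)=435157697830, p(176)=476715857290, p(177)=522115831195, p(178)=571701605655, p(179)=625846753120, p(180)=684957390936, p(181)=749474411781, p(182)=819876908323, p(183)=896684817527, p(184)=980462880430, p(185)=1071823774337, p(186)=1171432692373, p(187)=1280011042268, p(188)=1398341745571, p(189)=1527273599625, p(190)=1667727404093.
Final step: p(191) = p(190) + p(189) - p(186) - p(184) + p(179) + p(176) - p(169) - p(165) + p(156) + p(151) - p(140) - p(134) + p(121) + p(114) - p(99) - p(91) + p(74) + p(65) - p(46) - p(36) + p(15) + p(4)
= 1667727404093 + 1527273599625 - 1171432692373 - 980462880430 + 625846753120 + 476715857290 - 250438925115 - 172389800255 + 73232243759 + 45060624582 - 15065878135 - 8149040695 + 2056148051 + 952050665 - 169229875 - 64112359 + 7089500 + 2012558 - 105558 - 17977 + 176 + 5
= 1820701100652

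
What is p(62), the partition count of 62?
1300156

p(n) counts ways to write n as a sum of positive integers (order ignored).
Euler's pentagonal recurrence: p(k) = p(k-1) + p(k-2) - p(k-5) - p(k-7) + p(k-12) + p(k-15) - ... (offsets j(3j∓1)/2, signs ++--, p(0)=1, p(<0)=0).
DP table for k = 0..61: p(0)=1, p(1)=1, p(2)=2, p(3)=3, p(4)=5, p(5)=7, p(6)=11, p(7)=15, p(8)=22, p(9)=30, p(10)=42, p(11)=56, p(12)=77, p(13)=101, p(14)=135, p(15)=176, p(16)=231, p(17)=297, p(18)=385, p(19)=490, p(20)=627, p(21)=792, p(22)=1002, p(23)=1255, p(24)=1575, p(25)=1958, p(26)=2436, p(27)=3010, p(28)=3718, p(29)=4565, p(30)=5604, p(31)=6842, p(32)=8349, p(33)=10143, p(34)=12310, p(35)=14883, p(36)=17977, p(37)=21637, p(38)=26015, p(39)=31185, p(40)=37338, p(41)=44583, p(42)=53174, p(43)=63261, p(44)=75175, p(45)=89134, p(46)=105558, p(47)=124754, p(48)=147273, p(49)=173525, p(50)=204226, p(51)=239943, p(52)=281589, p(53)=329931, p(54)=386155, p(55)=451276, p(56)=526823, p(57)=614154, p(58)=715220, p(59)=831820, p(60)=966467, p(61)=1121505.
Final step: p(62) = p(61) + p(60) - p(57) - p(55) + p(50) + p(47) - p(40) - p(36) + p(27) + p(22) - p(11) - p(5)
= 1121505 + 966467 - 614154 - 451276 + 204226 + 124754 - 37338 - 17977 + 3010 + 1002 - 56 - 7
= 1300156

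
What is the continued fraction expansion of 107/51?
[2; 10, 5]

Euclidean algorithm steps:
107 = 2 × 51 + 5
51 = 10 × 5 + 1
5 = 5 × 1 + 0
Continued fraction: [2; 10, 5]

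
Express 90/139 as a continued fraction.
[0; 1, 1, 1, 5, 8]

Euclidean algorithm steps:
90 = 0 × 139 + 90
139 = 1 × 90 + 49
90 = 1 × 49 + 41
49 = 1 × 41 + 8
41 = 5 × 8 + 1
8 = 8 × 1 + 0
Continued fraction: [0; 1, 1, 1, 5, 8]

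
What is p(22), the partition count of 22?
1002

p(n) counts ways to write n as a sum of positive integers (order ignored).
Euler's pentagonal recurrence: p(k) = p(k-1) + p(k-2) - p(k-5) - p(k-7) + p(k-12) + p(k-15) - ... (offsets j(3j∓1)/2, signs ++--, p(0)=1, p(<0)=0).
DP table for k = 0..21: p(0)=1, p(1)=1, p(2)=2, p(3)=3, p(4)=5, p(5)=7, p(6)=11, p(7)=15, p(8)=22, p(9)=30, p(10)=42, p(11)=56, p(12)=77, p(13)=101, p(14)=135, p(15)=176, p(16)=231, p(17)=297, p(18)=385, p(19)=490, p(20)=627, p(21)=792.
Final step: p(22) = p(21) + p(20) - p(17) - p(15) + p(10) + p(7) - p(0)
= 792 + 627 - 297 - 176 + 42 + 15 - 1
= 1002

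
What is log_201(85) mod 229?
226

Baby-step giant-step with step n = ⌈√229⌉ = 16.
Baby steps 201^j mod 229 (j:value) for j=0..15: 0:1, 1:201, 2:97, 3:32, 4:20, 5:127, 6:108, 7:182, 8:171, 9:21, 10:99, 11:205, 12:214, 13:191, 14:148, 15:207.
Giant-step multiplier: 201^(-16) ≡ 201^(228-16) = 201^212 ≡ 129 (mod 229).
Giant steps γ_i = 85·129^i mod 229: γ_0=85, γ_1=202, γ_2=181, γ_3=220, γ_4=213, γ_5=226, γ_6=71, γ_7=228, γ_8=100, γ_9=76, γ_10=186, γ_11=178, γ_12=62, γ_13=212, γ_14=97 (in table at j=2).
x = i·n + j = 14·16 + 2 = 226.
Check: 201^226 ≡ 85 (mod 229).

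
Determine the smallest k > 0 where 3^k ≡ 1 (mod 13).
3

13 is prime, so ord(3) divides φ(13) = 12.
Divisors of 12: 1, 2, 3, 4, 6, 12.
Repeated squaring: 3^1 ≡ 3, 3^2 ≡ 9, 3^4 ≡ 3, 3^8 ≡ 9 (mod 13).
Test 3^d mod 13 for each divisor d in increasing order:
3^1 ≡ 3
3^2 ≡ 9
3^3 = 3^2·3^1 ≡ 1  ← first divisor giving 1
The order is 3.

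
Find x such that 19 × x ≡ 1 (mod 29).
26

gcd(19, 29) = 1, so the inverse exists.
Extended Euclidean algorithm on (29, 19):
29 = 1 × 19 + 10  ⟹  10 = (1)·29 + (-1)·19
19 = 1 × 10 + 9  ⟹  9 = (-1)·29 + (2)·19
10 = 1 × 9 + 1  ⟹  1 = (2)·29 + (-3)·19
So (-3)·19 ≡ 1 (mod 29), i.e. 19^(-1) ≡ -3 ≡ 26 (mod 29).
Check: 19 × 26 = 494 ≡ 1 (mod 29)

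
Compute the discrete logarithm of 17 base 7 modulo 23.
5

Baby-step giant-step with step n = ⌈√23⌉ = 5.
Baby steps 7^j mod 23 (j:value) for j=0..4: 0:1, 1:7, 2:3, 3:21, 4:9.
Giant-step multiplier: 7^(-5) ≡ 7^(22-5) = 7^17 ≡ 19 (mod 23).
Giant steps γ_i = 17·19^i mod 23: γ_0=17, γ_1=1 (in table at j=0).
x = i·n + j = 1·5 + 0 = 5.
Check: 7^5 ≡ 17 (mod 23).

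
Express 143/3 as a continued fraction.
[47; 1, 2]

Euclidean algorithm steps:
143 = 47 × 3 + 2
3 = 1 × 2 + 1
2 = 2 × 1 + 0
Continued fraction: [47; 1, 2]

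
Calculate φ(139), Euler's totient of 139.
138

139 = 139
φ(n) = n × ∏(1 - 1/p) for each prime p dividing n
φ(139) = 139 × (1 - 1/139) = 138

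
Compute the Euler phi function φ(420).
96

420 = 2^2 × 3 × 5 × 7
φ(n) = n × ∏(1 - 1/p) for each prime p dividing n
φ(420) = 420 × (1 - 1/2) × (1 - 1/3) × (1 - 1/5) × (1 - 1/7) = 96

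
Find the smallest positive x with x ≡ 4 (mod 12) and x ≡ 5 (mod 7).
40

Using Chinese Remainder Theorem:
M = 12 × 7 = 84
M1 = 7, M2 = 12
y1 = 7^(-1) mod 12 = 7
y2 = 12^(-1) mod 7 = 3
x = (4×7×7 + 5×12×3) mod 84 = 40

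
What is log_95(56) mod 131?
59

Baby-step giant-step with step n = ⌈√131⌉ = 12.
Baby steps 95^j mod 131 (j:value) for j=0..11: 0:1, 1:95, 2:117, 3:111, 4:65, 5:18, 6:7, 7:10, 8:33, 9:122, 10:62, 11:126.
Giant-step multiplier: 95^(-12) ≡ 95^(130-12) = 95^118 ≡ 123 (mod 131).
Giant steps γ_i = 56·123^i mod 131: γ_0=56, γ_1=76, γ_2=47, γ_3=17, γ_4=126 (in table at j=11).
x = i·n + j = 4·12 + 11 = 59.
Check: 95^59 ≡ 56 (mod 131).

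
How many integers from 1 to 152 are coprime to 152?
72

152 = 2^3 × 19
φ(n) = n × ∏(1 - 1/p) for each prime p dividing n
φ(152) = 152 × (1 - 1/2) × (1 - 1/19) = 72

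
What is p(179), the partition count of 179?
625846753120

p(n) counts ways to write n as a sum of positive integers (order ignored).
Euler's pentagonal recurrence: p(k) = p(k-1) + p(k-2) - p(k-5) - p(k-7) + p(k-12) + p(k-15) - ... (offsets j(3j∓1)/2, signs ++--, p(0)=1, p(<0)=0).
DP table for k = 0..178: p(0)=1, p(1)=1, p(2)=2, p(3)=3, p(4)=5, p(5)=7, p(6)=11, p(7)=15, p(8)=22, p(9)=30, p(10)=42, p(11)=56, p(12)=77, p(13)=101, p(14)=135, p(15)=176, p(16)=231, p(17)=297, p(18)=385, p(19)=490, p(20)=627, p(21)=792, p(22)=1002, p(23)=1255, p(24)=1575, p(25)=1958, p(26)=2436, p(27)=3010, p(28)=3718, p(29)=4565, p(30)=5604, p(31)=6842, p(32)=8349, p(33)=10143, p(34)=12310, p(35)=14883, p(36)=17977, p(37)=21637, p(38)=26015, p(39)=31185, p(40)=37338, p(41)=44583, p(42)=53174, p(43)=63261, p(44)=75175, p(45)=89134, p(46)=105558, p(47)=124754, p(48)=147273, p(49)=173525, p(50)=204226, p(51)=239943, p(52)=281589, p(53)=329931, p(54)=386155, p(55)=451276, p(56)=526823, p(57)=614154, p(58)=715220, p(59)=831820, p(60)=966467, p(61)=1121505, p(62)=1300156, p(63)=1505499, p(64)=1741630, p(65)=2012558, p(66)=2323520, p(67)=2679689, p(68)=3087735, p(69)=3554345, p(70)=4087968, p(71)=4697205, p(72)=5392783, p(73)=6185689, p(74)=7089500, p(75)=8118264, p(76)=9289091, p(77)=10619863, p(78)=12132164, p(79)=13848650, p(80)=15796476, p(81)=18004327, p(82)=20506255, p(83)=23338469, p(84)=26543660, p(85)=30167357, p(86)=34262962, p(87)=38887673, p(88)=44108109, p(89)=49995925, p(90)=56634173, p(91)=64112359, p(92)=72533807, p(93)=82010177, p(94)=92669720, p(95)=104651419, p(96)=118114304, p(97)=133230930, p(98)=150198136, p(99)=169229875, p(100)=190569292, p(101)=214481126, p(102)=241265379, p(103)=271248950, p(104)=304801365, p(105)=342325709, p(106)=384276336, p(107)=431149389, p(108)=483502844, p(109)=541946240, p(110)=607163746, p(111)=679903203, p(112)=761002156, p(113)=851376628, p(114)=952050665, p(115)=1064144451, p(116)=1188908248, p(117)=1327710076, p(118)=1482074143, p(119)=1653668665, p(120)=1844349560, p(121)=2056148051, p(122)=2291320912, p(123)=2552338241, p(124)=2841940500, p(125)=3163127352, p(126)=3519222692, p(127)=3913864295, p(128)=4351078600, p(129)=4835271870, p(130)=5371315400, p(131)=5964539504, p(132)=6620830889, p(133)=7346629512, p(134)=8149040695, p(135)=9035836076, p(136)=10015581680, p(137)=11097645016, p(138)=12292341831, p(139)=13610949895, p(140)=15065878135, p(141)=16670689208, p(142)=18440293320, p(143)=20390982757, p(144)=22540654445, p(145)=24908858009, p(146)=27517052599, p(147)=30388671978, p(148)=33549419497, p(149)=37027355200, p(150)=40853235313, p(151)=45060624582, p(152)=49686288421, p(153)=54770336324, p(154)=60356673280, p(155)=66493182097, p(156)=73232243759, p(157)=80630964769, p(158)=88751778802, p(159)=97662728555, p(160)=107438159466, p(161)=118159068427, p(162)=129913904637, p(163)=142798995930, p(164)=156919475295, p(165)=172389800255, p(166)=189334822579, p(167)=207890420102, p(168)=228204732751, p(169)=250438925115, p(170)=274768617130, p(171)=301384802048, p(172)=330495499613, p(173)=362326859895, p(174)=397125074750, p(175)=435157697830, p(176)=476715857290, p(177)=522115831195, p(178)=571701605655.
Final step: p(179) = p(178) + p(177) - p(174) - p(172) + p(167) + p(164) - p(157) - p(153) + p(144) + p(139) - p(128) - p(122) + p(109) + p(102) - p(87) - p(79) + p(62) + p(53) - p(34) - p(24) + p(3)
= 571701605655 + 522115831195 - 397125074750 - 330495499613 + 207890420102 + 156919475295 - 80630964769 - 54770336324 + 22540654445 + 13610949895 - 4351078600 - 2291320912 + 541946240 + 241265379 - 38887673 - 13848650 + 1300156 + 329931 - 12310 - 1575 + 3
= 625846753120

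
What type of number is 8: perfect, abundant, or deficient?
deficient

Proper divisors of 8: sum = 1 + 2 + 4 = 7
Since 7 < 8, 8 is deficient.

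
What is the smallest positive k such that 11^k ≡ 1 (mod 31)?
30

31 is prime, so ord(11) divides φ(31) = 30.
Divisors of 30: 1, 2, 3, 5, 6, 10, 15, 30.
Repeated squaring: 11^1 ≡ 11, 11^2 ≡ 28, 11^4 ≡ 9, 11^8 ≡ 19, 11^16 ≡ 20 (mod 31).
Test 11^d mod 31 for each divisor d in increasing order:
11^1 ≡ 11
11^2 ≡ 28
11^3 = 11^2·11^1 ≡ 29
11^5 = 11^4·11^1 ≡ 6
11^6 = 11^4·11^2 ≡ 4
11^10 = 11^8·11^2 ≡ 5
11^15 = 11^8·11^4·11^2·11^1 ≡ 30
11^30 = 11^16·11^8·11^4·11^2 ≡ 1  ← first divisor giving 1
The order is 30.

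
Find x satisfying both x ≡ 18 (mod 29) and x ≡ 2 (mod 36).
830

Using Chinese Remainder Theorem:
M = 29 × 36 = 1044
M1 = 36, M2 = 29
y1 = 36^(-1) mod 29 = 25
y2 = 29^(-1) mod 36 = 5
x = (18×36×25 + 2×29×5) mod 1044 = 830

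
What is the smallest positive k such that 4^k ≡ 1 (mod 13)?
6

13 is prime, so ord(4) divides φ(13) = 12.
Divisors of 12: 1, 2, 3, 4, 6, 12.
Repeated squaring: 4^1 ≡ 4, 4^2 ≡ 3, 4^4 ≡ 9, 4^8 ≡ 3 (mod 13).
Test 4^d mod 13 for each divisor d in increasing order:
4^1 ≡ 4
4^2 ≡ 3
4^3 = 4^2·4^1 ≡ 12
4^4 ≡ 9
4^6 = 4^4·4^2 ≡ 1  ← first divisor giving 1
The order is 6.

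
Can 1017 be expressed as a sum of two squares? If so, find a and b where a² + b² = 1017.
21² + 24² (a=21, b=24)

Factorization: 1017 = 3^2 × 113
By Fermat: n is sum of two squares iff every prime p ≡ 3 (mod 4) appears to even power.
All primes ≡ 3 (mod 4) appear to even power.
Search a = 0, 1, 2, … for 1017 - a² a perfect square: first hit at a = 21: 1017 - 441 = 576 = 24².
1017 = 21² + 24² = 441 + 576 ✓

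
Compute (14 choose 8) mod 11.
0

Using Lucas' theorem:
Write n=14 and k=8 in base 11:
n in base 11: [1, 3]
k in base 11: [0, 8]
C(14,8) mod 11 = ∏ C(n_i, k_i) mod 11
Digit binomials (mod 11): C(1,0) = 1; C(3,8) = 0 (k_i > n_i)
Product: 1 × 0 = 0 ≡ 0 (mod 11)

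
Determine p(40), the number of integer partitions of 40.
37338

p(n) counts ways to write n as a sum of positive integers (order ignored).
Euler's pentagonal recurrence: p(k) = p(k-1) + p(k-2) - p(k-5) - p(k-7) + p(k-12) + p(k-15) - ... (offsets j(3j∓1)/2, signs ++--, p(0)=1, p(<0)=0).
DP table for k = 0..39: p(0)=1, p(1)=1, p(2)=2, p(3)=3, p(4)=5, p(5)=7, p(6)=11, p(7)=15, p(8)=22, p(9)=30, p(10)=42, p(11)=56, p(12)=77, p(13)=101, p(14)=135, p(15)=176, p(16)=231, p(17)=297, p(18)=385, p(19)=490, p(20)=627, p(21)=792, p(22)=1002, p(23)=1255, p(24)=1575, p(25)=1958, p(26)=2436, p(27)=3010, p(28)=3718, p(29)=4565, p(30)=5604, p(31)=6842, p(32)=8349, p(33)=10143, p(34)=12310, p(35)=14883, p(36)=17977, p(37)=21637, p(38)=26015, p(39)=31185.
Final step: p(40) = p(39) + p(38) - p(35) - p(33) + p(28) + p(25) - p(18) - p(14) + p(5) + p(0)
= 31185 + 26015 - 14883 - 10143 + 3718 + 1958 - 385 - 135 + 7 + 1
= 37338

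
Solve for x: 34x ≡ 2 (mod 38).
x ≡ 9 (mod 19)

gcd(34, 38) = 2, which divides 2, so solutions exist.
Divide through by 2: 17x ≡ 1 (mod 19).
Find 17^(-1) mod 19 by the extended Euclidean algorithm:
19 = 1 × 17 + 2  ⟹  2 = (1)·19 + (-1)·17
17 = 8 × 2 + 1  ⟹  1 = (-8)·19 + (9)·17
So (9)·17 ≡ 1 (mod 19), i.e. 17^(-1) ≡ 9 (mod 19).
x ≡ 9 × 1 = 9 ≡ 9 (mod 19).
Check: 34 × 9 = 306 ≡ 2 (mod 38).
x ≡ 9 (mod 19), giving 2 solutions mod 38.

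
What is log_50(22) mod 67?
36

Baby-step giant-step with step n = ⌈√67⌉ = 9.
Baby steps 50^j mod 67 (j:value) for j=0..8: 0:1, 1:50, 2:21, 3:45, 4:39, 5:7, 6:15, 7:13, 8:47.
Giant-step multiplier: 50^(-9) ≡ 50^(66-9) = 50^57 ≡ 27 (mod 67).
Giant steps γ_i = 22·27^i mod 67: γ_0=22, γ_1=58, γ_2=25, γ_3=5, γ_4=1 (in table at j=0).
x = i·n + j = 4·9 + 0 = 36.
Check: 50^36 ≡ 22 (mod 67).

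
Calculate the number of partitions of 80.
15796476

p(n) counts ways to write n as a sum of positive integers (order ignored).
Euler's pentagonal recurrence: p(k) = p(k-1) + p(k-2) - p(k-5) - p(k-7) + p(k-12) + p(k-15) - ... (offsets j(3j∓1)/2, signs ++--, p(0)=1, p(<0)=0).
DP table for k = 0..79: p(0)=1, p(1)=1, p(2)=2, p(3)=3, p(4)=5, p(5)=7, p(6)=11, p(7)=15, p(8)=22, p(9)=30, p(10)=42, p(11)=56, p(12)=77, p(13)=101, p(14)=135, p(15)=176, p(16)=231, p(17)=297, p(18)=385, p(19)=490, p(20)=627, p(21)=792, p(22)=1002, p(23)=1255, p(24)=1575, p(25)=1958, p(26)=2436, p(27)=3010, p(28)=3718, p(29)=4565, p(30)=5604, p(31)=6842, p(32)=8349, p(33)=10143, p(34)=12310, p(35)=14883, p(36)=17977, p(37)=21637, p(38)=26015, p(39)=31185, p(40)=37338, p(41)=44583, p(42)=53174, p(43)=63261, p(44)=75175, p(45)=89134, p(46)=105558, p(47)=124754, p(48)=147273, p(49)=173525, p(50)=204226, p(51)=239943, p(52)=281589, p(53)=329931, p(54)=386155, p(55)=451276, p(56)=526823, p(57)=614154, p(58)=715220, p(59)=831820, p(60)=966467, p(61)=1121505, p(62)=1300156, p(63)=1505499, p(64)=1741630, p(65)=2012558, p(66)=2323520, p(67)=2679689, p(68)=3087735, p(69)=3554345, p(70)=4087968, p(71)=4697205, p(72)=5392783, p(73)=6185689, p(74)=7089500, p(75)=8118264, p(76)=9289091, p(77)=10619863, p(78)=12132164, p(79)=13848650.
Final step: p(80) = p(79) + p(78) - p(75) - p(73) + p(68) + p(65) - p(58) - p(54) + p(45) + p(40) - p(29) - p(23) + p(10) + p(3)
= 13848650 + 12132164 - 8118264 - 6185689 + 3087735 + 2012558 - 715220 - 386155 + 89134 + 37338 - 4565 - 1255 + 42 + 3
= 15796476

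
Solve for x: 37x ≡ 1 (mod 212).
149

gcd(37, 212) = 1, so the inverse exists.
Extended Euclidean algorithm on (212, 37):
212 = 5 × 37 + 27  ⟹  27 = (1)·212 + (-5)·37
37 = 1 × 27 + 10  ⟹  10 = (-1)·212 + (6)·37
27 = 2 × 10 + 7  ⟹  7 = (3)·212 + (-17)·37
10 = 1 × 7 + 3  ⟹  3 = (-4)·212 + (23)·37
7 = 2 × 3 + 1  ⟹  1 = (11)·212 + (-63)·37
So (-63)·37 ≡ 1 (mod 212), i.e. 37^(-1) ≡ -63 ≡ 149 (mod 212).
Check: 37 × 149 = 5513 ≡ 1 (mod 212)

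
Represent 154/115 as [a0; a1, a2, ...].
[1; 2, 1, 18, 2]

Euclidean algorithm steps:
154 = 1 × 115 + 39
115 = 2 × 39 + 37
39 = 1 × 37 + 2
37 = 18 × 2 + 1
2 = 2 × 1 + 0
Continued fraction: [1; 2, 1, 18, 2]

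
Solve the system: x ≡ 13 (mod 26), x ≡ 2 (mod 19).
325

Using Chinese Remainder Theorem:
M = 26 × 19 = 494
M1 = 19, M2 = 26
y1 = 19^(-1) mod 26 = 11
y2 = 26^(-1) mod 19 = 11
x = (13×19×11 + 2×26×11) mod 494 = 325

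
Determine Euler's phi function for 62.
30

62 = 2 × 31
φ(n) = n × ∏(1 - 1/p) for each prime p dividing n
φ(62) = 62 × (1 - 1/2) × (1 - 1/31) = 30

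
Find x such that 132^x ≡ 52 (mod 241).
161

Baby-step giant-step with step n = ⌈√241⌉ = 16.
Baby steps 132^j mod 241 (j:value) for j=0..15: 0:1, 1:132, 2:72, 3:105, 4:123, 5:89, 6:180, 7:142, 8:187, 9:102, 10:209, 11:114, 12:106, 13:14, 14:161, 15:44.
Giant-step multiplier: 132^(-16) ≡ 132^(240-16) = 132^224 ≡ 231 (mod 241).
Giant steps γ_i = 52·231^i mod 241: γ_0=52, γ_1=203, γ_2=139, γ_3=56, γ_4=163, γ_5=57, γ_6=153, γ_7=157, γ_8=117, γ_9=35, γ_10=132 (in table at j=1).
x = i·n + j = 10·16 + 1 = 161.
Check: 132^161 ≡ 52 (mod 241).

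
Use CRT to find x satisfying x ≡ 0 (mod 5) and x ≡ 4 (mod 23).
50

Using Chinese Remainder Theorem:
M = 5 × 23 = 115
M1 = 23, M2 = 5
y1 = 23^(-1) mod 5 = 2
y2 = 5^(-1) mod 23 = 14
x = (0×23×2 + 4×5×14) mod 115 = 50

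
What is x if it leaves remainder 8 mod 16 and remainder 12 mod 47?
200

Using Chinese Remainder Theorem:
M = 16 × 47 = 752
M1 = 47, M2 = 16
y1 = 47^(-1) mod 16 = 15
y2 = 16^(-1) mod 47 = 3
x = (8×47×15 + 12×16×3) mod 752 = 200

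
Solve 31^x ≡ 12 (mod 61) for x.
52

Baby-step giant-step with step n = ⌈√61⌉ = 8.
Baby steps 31^j mod 61 (j:value) for j=0..7: 0:1, 1:31, 2:46, 3:23, 4:42, 5:21, 6:41, 7:51.
Giant-step multiplier: 31^(-8) ≡ 31^(60-8) = 31^52 ≡ 12 (mod 61).
Giant steps γ_i = 12·12^i mod 61: γ_0=12, γ_1=22, γ_2=20, γ_3=57, γ_4=13, γ_5=34, γ_6=42 (in table at j=4).
x = i·n + j = 6·8 + 4 = 52.
Check: 31^52 ≡ 12 (mod 61).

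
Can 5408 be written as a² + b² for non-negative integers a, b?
28² + 68² (a=28, b=68)

Factorization: 5408 = 2^5 × 13^2
By Fermat: n is sum of two squares iff every prime p ≡ 3 (mod 4) appears to even power.
All primes ≡ 3 (mod 4) appear to even power.
Search a = 0, 1, 2, … for 5408 - a² a perfect square: first hit at a = 28: 5408 - 784 = 4624 = 68².
5408 = 28² + 68² = 784 + 4624 ✓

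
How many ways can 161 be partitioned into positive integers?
118159068427

p(n) counts ways to write n as a sum of positive integers (order ignored).
Euler's pentagonal recurrence: p(k) = p(k-1) + p(k-2) - p(k-5) - p(k-7) + p(k-12) + p(k-15) - ... (offsets j(3j∓1)/2, signs ++--, p(0)=1, p(<0)=0).
DP table for k = 0..160: p(0)=1, p(1)=1, p(2)=2, p(3)=3, p(4)=5, p(5)=7, p(6)=11, p(7)=15, p(8)=22, p(9)=30, p(10)=42, p(11)=56, p(12)=77, p(13)=101, p(14)=135, p(15)=176, p(16)=231, p(17)=297, p(18)=385, p(19)=490, p(20)=627, p(21)=792, p(22)=1002, p(23)=1255, p(24)=1575, p(25)=1958, p(26)=2436, p(27)=3010, p(28)=3718, p(29)=4565, p(30)=5604, p(31)=6842, p(32)=8349, p(33)=10143, p(34)=12310, p(35)=14883, p(36)=17977, p(37)=21637, p(38)=26015, p(39)=31185, p(40)=37338, p(41)=44583, p(42)=53174, p(43)=63261, p(44)=75175, p(45)=89134, p(46)=105558, p(47)=124754, p(48)=147273, p(49)=173525, p(50)=204226, p(51)=239943, p(52)=281589, p(53)=329931, p(54)=386155, p(55)=451276, p(56)=526823, p(57)=614154, p(58)=715220, p(59)=831820, p(60)=966467, p(61)=1121505, p(62)=1300156, p(63)=1505499, p(64)=1741630, p(65)=2012558, p(66)=2323520, p(67)=2679689, p(68)=3087735, p(69)=3554345, p(70)=4087968, p(71)=4697205, p(72)=5392783, p(73)=6185689, p(74)=7089500, p(75)=8118264, p(76)=9289091, p(77)=10619863, p(78)=12132164, p(79)=13848650, p(80)=15796476, p(81)=18004327, p(82)=20506255, p(83)=23338469, p(84)=26543660, p(85)=30167357, p(86)=34262962, p(87)=38887673, p(88)=44108109, p(89)=49995925, p(90)=56634173, p(91)=64112359, p(92)=72533807, p(93)=82010177, p(94)=92669720, p(95)=104651419, p(96)=118114304, p(97)=133230930, p(98)=150198136, p(99)=169229875, p(100)=190569292, p(101)=214481126, p(102)=241265379, p(103)=271248950, p(104)=304801365, p(105)=342325709, p(106)=384276336, p(107)=431149389, p(108)=483502844, p(109)=541946240, p(110)=607163746, p(111)=679903203, p(112)=761002156, p(113)=851376628, p(114)=952050665, p(115)=1064144451, p(116)=1188908248, p(117)=1327710076, p(118)=1482074143, p(119)=1653668665, p(120)=1844349560, p(121)=2056148051, p(122)=2291320912, p(123)=2552338241, p(124)=2841940500, p(125)=3163127352, p(126)=3519222692, p(127)=3913864295, p(128)=4351078600, p(129)=4835271870, p(130)=5371315400, p(131)=5964539504, p(132)=6620830889, p(133)=7346629512, p(134)=8149040695, p(135)=9035836076, p(136)=10015581680, p(137)=11097645016, p(138)=12292341831, p(139)=13610949895, p(140)=15065878135, p(141)=16670689208, p(142)=18440293320, p(143)=20390982757, p(144)=22540654445, p(145)=24908858009, p(146)=27517052599, p(147)=30388671978, p(148)=33549419497, p(149)=37027355200, p(150)=40853235313, p(151)=45060624582, p(152)=49686288421, p(153)=54770336324, p(154)=60356673280, p(155)=66493182097, p(156)=73232243759, p(157)=80630964769, p(158)=88751778802, p(159)=97662728555, p(160)=107438159466.
Final step: p(161) = p(160) + p(159) - p(156) - p(154) + p(149) + p(146) - p(139) - p(135) + p(126) + p(121) - p(110) - p(104) + p(91) + p(84) - p(69) - p(61) + p(44) + p(35) - p(16) - p(6)
= 107438159466 + 97662728555 - 73232243759 - 60356673280 + 37027355200 + 27517052599 - 13610949895 - 9035836076 + 3519222692 + 2056148051 - 607163746 - 304801365 + 64112359 + 26543660 - 3554345 - 1121505 + 75175 + 14883 - 231 - 11
= 118159068427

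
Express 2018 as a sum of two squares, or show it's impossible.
13² + 43² (a=13, b=43)

Factorization: 2018 = 2 × 1009
By Fermat: n is sum of two squares iff every prime p ≡ 3 (mod 4) appears to even power.
All primes ≡ 3 (mod 4) appear to even power.
Search a = 0, 1, 2, … for 2018 - a² a perfect square: first hit at a = 13: 2018 - 169 = 1849 = 43².
2018 = 13² + 43² = 169 + 1849 ✓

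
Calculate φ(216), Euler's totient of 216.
72

216 = 2^3 × 3^3
φ(n) = n × ∏(1 - 1/p) for each prime p dividing n
φ(216) = 216 × (1 - 1/2) × (1 - 1/3) = 72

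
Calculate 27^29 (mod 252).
27

Repeated squaring. Binary of 29 = 11101.
27^1 ≡ 27 (mod 252); 27^2 ≡ 225 (mod 252); 27^4 ≡ 225 (mod 252); 27^8 ≡ 225 (mod 252); 27^16 ≡ 225 (mod 252)
27^29 = 27^1 × 27^4 × 27^8 × 27^16 ≡ 27 (mod 252)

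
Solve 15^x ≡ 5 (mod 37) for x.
35

Baby-step giant-step with step n = ⌈√37⌉ = 7.
Baby steps 15^j mod 37 (j:value) for j=0..6: 0:1, 1:15, 2:3, 3:8, 4:9, 5:24, 6:27.
Giant-step multiplier: 15^(-7) ≡ 15^(36-7) = 15^29 ≡ 18 (mod 37).
Giant steps γ_i = 5·18^i mod 37: γ_0=5, γ_1=16, γ_2=29, γ_3=4, γ_4=35, γ_5=1 (in table at j=0).
x = i·n + j = 5·7 + 0 = 35.
Check: 15^35 ≡ 5 (mod 37).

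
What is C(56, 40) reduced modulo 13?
3

Using Lucas' theorem:
Write n=56 and k=40 in base 13:
n in base 13: [4, 4]
k in base 13: [3, 1]
C(56,40) mod 13 = ∏ C(n_i, k_i) mod 13
Digit binomials (mod 13): C(4,3) = 4; C(4,1) = 4
Product: 4 × 4 = 16 ≡ 3 (mod 13)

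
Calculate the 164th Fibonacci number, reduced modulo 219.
111

Matrix identity: Q^n = [[F_(n+1), F_n], [F_n, F_(n-1)]] with Q = [[1,1],[1,0]].
n = 164 = 10100100₂. Square-and-multiply, entries mod 219:
Q^1 = [[1,1],[1,0]]
Q^2 = (Q^1)² = [[2,1],[1,1]]
Q^5 = (Q^2)²·Q = [[8,5],[5,3]]
Q^10 = (Q^5)² = [[89,55],[55,34]]
Q^20 = (Q^10)² = [[215,195],[195,20]]
Q^41 = (Q^20)²·Q = [[208,154],[154,54]]
Q^82 = (Q^41)² = [[185,52],[52,133]]
Q^164 = (Q^82)² = [[137,111],[111,26]]
F_164 mod 219 = Q^164[0][1] = 111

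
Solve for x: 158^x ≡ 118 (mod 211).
131

Baby-step giant-step with step n = ⌈√211⌉ = 15.
Baby steps 158^j mod 211 (j:value) for j=0..14: 0:1, 1:158, 2:66, 3:89, 4:136, 5:177, 6:114, 7:77, 8:139, 9:18, 10:101, 11:133, 12:125, 13:127, 14:21.
Giant-step multiplier: 158^(-15) ≡ 158^(210-15) = 158^195 ≡ 40 (mod 211).
Giant steps γ_i = 118·40^i mod 211: γ_0=118, γ_1=78, γ_2=166, γ_3=99, γ_4=162, γ_5=150, γ_6=92, γ_7=93, γ_8=133 (in table at j=11).
x = i·n + j = 8·15 + 11 = 131.
Check: 158^131 ≡ 118 (mod 211).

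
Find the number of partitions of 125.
3163127352

p(n) counts ways to write n as a sum of positive integers (order ignored).
Euler's pentagonal recurrence: p(k) = p(k-1) + p(k-2) - p(k-5) - p(k-7) + p(k-12) + p(k-15) - ... (offsets j(3j∓1)/2, signs ++--, p(0)=1, p(<0)=0).
DP table for k = 0..124: p(0)=1, p(1)=1, p(2)=2, p(3)=3, p(4)=5, p(5)=7, p(6)=11, p(7)=15, p(8)=22, p(9)=30, p(10)=42, p(11)=56, p(12)=77, p(13)=101, p(14)=135, p(15)=176, p(16)=231, p(17)=297, p(18)=385, p(19)=490, p(20)=627, p(21)=792, p(22)=1002, p(23)=1255, p(24)=1575, p(25)=1958, p(26)=2436, p(27)=3010, p(28)=3718, p(29)=4565, p(30)=5604, p(31)=6842, p(32)=8349, p(33)=10143, p(34)=12310, p(35)=14883, p(36)=17977, p(37)=21637, p(38)=26015, p(39)=31185, p(40)=37338, p(41)=44583, p(42)=53174, p(43)=63261, p(44)=75175, p(45)=89134, p(46)=105558, p(47)=124754, p(48)=147273, p(49)=173525, p(50)=204226, p(51)=239943, p(52)=281589, p(53)=329931, p(54)=386155, p(55)=451276, p(56)=526823, p(57)=614154, p(58)=715220, p(59)=831820, p(60)=966467, p(61)=1121505, p(62)=1300156, p(63)=1505499, p(64)=1741630, p(65)=2012558, p(66)=2323520, p(67)=2679689, p(68)=3087735, p(69)=3554345, p(70)=4087968, p(71)=4697205, p(72)=5392783, p(73)=6185689, p(74)=7089500, p(75)=8118264, p(76)=9289091, p(77)=10619863, p(78)=12132164, p(79)=13848650, p(80)=15796476, p(81)=18004327, p(82)=20506255, p(83)=23338469, p(84)=26543660, p(85)=30167357, p(86)=34262962, p(87)=38887673, p(88)=44108109, p(89)=49995925, p(90)=56634173, p(91)=64112359, p(92)=72533807, p(93)=82010177, p(94)=92669720, p(95)=104651419, p(96)=118114304, p(97)=133230930, p(98)=150198136, p(99)=169229875, p(100)=190569292, p(101)=214481126, p(102)=241265379, p(103)=271248950, p(104)=304801365, p(105)=342325709, p(106)=384276336, p(107)=431149389, p(108)=483502844, p(109)=541946240, p(110)=607163746, p(111)=679903203, p(112)=761002156, p(113)=851376628, p(114)=952050665, p(115)=1064144451, p(116)=1188908248, p(117)=1327710076, p(118)=1482074143, p(119)=1653668665, p(120)=1844349560, p(121)=2056148051, p(122)=2291320912, p(123)=2552338241, p(124)=2841940500.
Final step: p(125) = p(124) + p(123) - p(120) - p(118) + p(113) + p(110) - p(103) - p(99) + p(90) + p(85) - p(74) - p(68) + p(55) + p(48) - p(33) - p(25) + p(8)
= 2841940500 + 2552338241 - 1844349560 - 1482074143 + 851376628 + 607163746 - 271248950 - 169229875 + 56634173 + 30167357 - 7089500 - 3087735 + 451276 + 147273 - 10143 - 1958 + 22
= 3163127352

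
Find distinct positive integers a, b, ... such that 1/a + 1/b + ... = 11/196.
1/18 + 1/1764

Greedy algorithm:
11/196: ceiling(196/11) = 18, use 1/18
1/1764: ceiling(1764/1) = 1764, use 1/1764
Result: 11/196 = 1/18 + 1/1764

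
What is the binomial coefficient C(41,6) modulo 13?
0

Using Lucas' theorem:
Write n=41 and k=6 in base 13:
n in base 13: [3, 2]
k in base 13: [0, 6]
C(41,6) mod 13 = ∏ C(n_i, k_i) mod 13
Digit binomials (mod 13): C(3,0) = 1; C(2,6) = 0 (k_i > n_i)
Product: 1 × 0 = 0 ≡ 0 (mod 13)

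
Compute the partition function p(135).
9035836076

p(n) counts ways to write n as a sum of positive integers (order ignored).
Euler's pentagonal recurrence: p(k) = p(k-1) + p(k-2) - p(k-5) - p(k-7) + p(k-12) + p(k-15) - ... (offsets j(3j∓1)/2, signs ++--, p(0)=1, p(<0)=0).
DP table for k = 0..134: p(0)=1, p(1)=1, p(2)=2, p(3)=3, p(4)=5, p(5)=7, p(6)=11, p(7)=15, p(8)=22, p(9)=30, p(10)=42, p(11)=56, p(12)=77, p(13)=101, p(14)=135, p(15)=176, p(16)=231, p(17)=297, p(18)=385, p(19)=490, p(20)=627, p(21)=792, p(22)=1002, p(23)=1255, p(24)=1575, p(25)=1958, p(26)=2436, p(27)=3010, p(28)=3718, p(29)=4565, p(30)=5604, p(31)=6842, p(32)=8349, p(33)=10143, p(34)=12310, p(35)=14883, p(36)=17977, p(37)=21637, p(38)=26015, p(39)=31185, p(40)=37338, p(41)=44583, p(42)=53174, p(43)=63261, p(44)=75175, p(45)=89134, p(46)=105558, p(47)=124754, p(48)=147273, p(49)=173525, p(50)=204226, p(51)=239943, p(52)=281589, p(53)=329931, p(54)=386155, p(55)=451276, p(56)=526823, p(57)=614154, p(58)=715220, p(59)=831820, p(60)=966467, p(61)=1121505, p(62)=1300156, p(63)=1505499, p(64)=1741630, p(65)=2012558, p(66)=2323520, p(67)=2679689, p(68)=3087735, p(69)=3554345, p(70)=4087968, p(71)=4697205, p(72)=5392783, p(73)=6185689, p(74)=7089500, p(75)=8118264, p(76)=9289091, p(77)=10619863, p(78)=12132164, p(79)=13848650, p(80)=15796476, p(81)=18004327, p(82)=20506255, p(83)=23338469, p(84)=26543660, p(85)=30167357, p(86)=34262962, p(87)=38887673, p(88)=44108109, p(89)=49995925, p(90)=56634173, p(91)=64112359, p(92)=72533807, p(93)=82010177, p(94)=92669720, p(95)=104651419, p(96)=118114304, p(97)=133230930, p(98)=150198136, p(99)=169229875, p(100)=190569292, p(101)=214481126, p(102)=241265379, p(103)=271248950, p(104)=304801365, p(105)=342325709, p(106)=384276336, p(107)=431149389, p(108)=483502844, p(109)=541946240, p(110)=607163746, p(111)=679903203, p(112)=761002156, p(113)=851376628, p(114)=952050665, p(115)=1064144451, p(116)=1188908248, p(117)=1327710076, p(118)=1482074143, p(119)=1653668665, p(120)=1844349560, p(121)=2056148051, p(122)=2291320912, p(123)=2552338241, p(124)=2841940500, p(125)=3163127352, p(126)=3519222692, p(127)=3913864295, p(128)=4351078600, p(129)=4835271870, p(130)=5371315400, p(131)=5964539504, p(132)=6620830889, p(133)=7346629512, p(134)=8149040695.
Final step: p(135) = p(134) + p(133) - p(130) - p(128) + p(123) + p(120) - p(113) - p(109) + p(100) + p(95) - p(84) - p(78) + p(65) + p(58) - p(43) - p(35) + p(18) + p(9)
= 8149040695 + 7346629512 - 5371315400 - 4351078600 + 2552338241 + 1844349560 - 851376628 - 541946240 + 190569292 + 104651419 - 26543660 - 12132164 + 2012558 + 715220 - 63261 - 14883 + 385 + 30
= 9035836076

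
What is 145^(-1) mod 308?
17

gcd(145, 308) = 1, so the inverse exists.
Extended Euclidean algorithm on (308, 145):
308 = 2 × 145 + 18  ⟹  18 = (1)·308 + (-2)·145
145 = 8 × 18 + 1  ⟹  1 = (-8)·308 + (17)·145
So (17)·145 ≡ 1 (mod 308), i.e. 145^(-1) ≡ 17 (mod 308).
Check: 145 × 17 = 2465 ≡ 1 (mod 308)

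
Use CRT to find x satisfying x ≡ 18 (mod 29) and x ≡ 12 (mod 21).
453

Using Chinese Remainder Theorem:
M = 29 × 21 = 609
M1 = 21, M2 = 29
y1 = 21^(-1) mod 29 = 18
y2 = 29^(-1) mod 21 = 8
x = (18×21×18 + 12×29×8) mod 609 = 453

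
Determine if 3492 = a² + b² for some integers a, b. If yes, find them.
24² + 54² (a=24, b=54)

Factorization: 3492 = 2^2 × 3^2 × 97
By Fermat: n is sum of two squares iff every prime p ≡ 3 (mod 4) appears to even power.
All primes ≡ 3 (mod 4) appear to even power.
Search a = 0, 1, 2, … for 3492 - a² a perfect square: first hit at a = 24: 3492 - 576 = 2916 = 54².
3492 = 24² + 54² = 576 + 2916 ✓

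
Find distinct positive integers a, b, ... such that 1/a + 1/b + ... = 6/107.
1/18 + 1/1926

Greedy algorithm:
6/107: ceiling(107/6) = 18, use 1/18
1/1926: ceiling(1926/1) = 1926, use 1/1926
Result: 6/107 = 1/18 + 1/1926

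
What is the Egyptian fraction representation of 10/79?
1/8 + 1/632

Greedy algorithm:
10/79: ceiling(79/10) = 8, use 1/8
1/632: ceiling(632/1) = 632, use 1/632
Result: 10/79 = 1/8 + 1/632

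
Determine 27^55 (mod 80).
3

Repeated squaring. Binary of 55 = 110111.
27^1 ≡ 27 (mod 80); 27^2 ≡ 9 (mod 80); 27^4 ≡ 1 (mod 80); 27^8 ≡ 1 (mod 80); 27^16 ≡ 1 (mod 80); 27^32 ≡ 1 (mod 80)
27^55 = 27^1 × 27^2 × 27^4 × 27^16 × 27^32 ≡ 3 (mod 80)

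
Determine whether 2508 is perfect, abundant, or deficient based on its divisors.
abundant

Proper divisors of 2508: sum = 1 + 2 + 3 + 4 + 6 + 11 + 12 + 19 + ... + 418 + 627 + 836 + 1254 (23 divisors) = 4212
Since 4212 > 2508, 2508 is abundant.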